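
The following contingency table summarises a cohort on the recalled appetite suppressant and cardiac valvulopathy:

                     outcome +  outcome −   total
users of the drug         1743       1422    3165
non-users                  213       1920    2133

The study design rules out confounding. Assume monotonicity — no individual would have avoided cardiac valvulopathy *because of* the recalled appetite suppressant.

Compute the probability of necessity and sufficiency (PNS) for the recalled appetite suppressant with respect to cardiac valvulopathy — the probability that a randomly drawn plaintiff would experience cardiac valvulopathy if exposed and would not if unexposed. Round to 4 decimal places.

PNS ≈ 0.4509

p₁ = P(outcome | exposed) = 1743/3165 = 0.55071
p₀ = P(outcome | unexposed) = 213/2133 = 0.099859
Under exogeneity and monotonicity, PNS = p₁ − p₀.
PNS = 0.55071 − 0.099859 = 0.45085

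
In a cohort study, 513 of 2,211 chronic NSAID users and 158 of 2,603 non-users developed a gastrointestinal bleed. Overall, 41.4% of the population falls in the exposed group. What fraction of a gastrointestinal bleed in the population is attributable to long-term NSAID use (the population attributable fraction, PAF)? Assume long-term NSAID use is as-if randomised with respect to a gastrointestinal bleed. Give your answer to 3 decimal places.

p₁ = P(outcome | exposed) = 513/2211 = 0.23202
p₀ = P(outcome | unexposed) = 158/2603 = 0.060699
Overall risk P(Y=1) = π·p₁ + (1−π)·p₀ = 0.414×0.23202 + 0.586×0.060699 = 0.13163.
Under exogeneity, PAF = [P(Y=1) − p₀] / P(Y=1).
PAF = (0.13163 − 0.060699) / 0.13163 ≈ 0.5389

PAF ≈ 0.539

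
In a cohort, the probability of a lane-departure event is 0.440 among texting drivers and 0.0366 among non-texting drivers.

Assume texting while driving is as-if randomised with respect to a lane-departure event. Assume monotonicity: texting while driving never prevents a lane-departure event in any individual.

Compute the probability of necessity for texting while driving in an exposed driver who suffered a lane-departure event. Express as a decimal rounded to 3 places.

Let p₁ = 0.44, p₀ = 0.0366.
Under exogeneity and monotonicity, PN = (p₁ − p₀) / p₁.
PN = (0.44 − 0.0366) / 0.44 = 0.4034 / 0.44 ≈ 0.9168

PN ≈ 0.917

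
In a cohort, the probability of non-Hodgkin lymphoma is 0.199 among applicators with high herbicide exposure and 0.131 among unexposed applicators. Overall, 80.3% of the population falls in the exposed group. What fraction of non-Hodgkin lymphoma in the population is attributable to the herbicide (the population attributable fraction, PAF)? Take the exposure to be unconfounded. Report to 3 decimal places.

Let p₁ = 0.199, p₀ = 0.131.
Overall risk P(Y=1) = π·p₁ + (1−π)·p₀ = 0.803×0.199 + 0.197×0.131 = 0.1856.
Under exogeneity, PAF = [P(Y=1) − p₀] / P(Y=1).
PAF = (0.1856 − 0.131) / 0.1856 ≈ 0.2942

PAF ≈ 0.294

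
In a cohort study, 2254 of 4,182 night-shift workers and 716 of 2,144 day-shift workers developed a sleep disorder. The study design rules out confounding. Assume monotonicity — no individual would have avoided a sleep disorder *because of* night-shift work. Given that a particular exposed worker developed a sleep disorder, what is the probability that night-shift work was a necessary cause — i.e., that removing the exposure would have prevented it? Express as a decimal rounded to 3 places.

p₁ = P(outcome | exposed) = 2254/4182 = 0.53898
p₀ = P(outcome | unexposed) = 716/2144 = 0.33396
Under exogeneity and monotonicity, PN = (p₁ − p₀) / p₁.
PN = (0.53898 − 0.33396) / 0.53898 = 0.20502 / 0.53898 ≈ 0.3804

PN ≈ 0.380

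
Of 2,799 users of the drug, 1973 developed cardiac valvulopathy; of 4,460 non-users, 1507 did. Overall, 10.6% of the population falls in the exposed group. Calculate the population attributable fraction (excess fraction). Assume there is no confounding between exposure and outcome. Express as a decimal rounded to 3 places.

p₁ = P(outcome | exposed) = 1973/2799 = 0.70489
p₀ = P(outcome | unexposed) = 1507/4460 = 0.33789
Overall risk P(Y=1) = π·p₁ + (1−π)·p₀ = 0.106×0.70489 + 0.894×0.33789 = 0.37679.
Under exogeneity, PAF = [P(Y=1) − p₀] / P(Y=1).
PAF = (0.37679 − 0.33789) / 0.37679 ≈ 0.1032

PAF ≈ 0.103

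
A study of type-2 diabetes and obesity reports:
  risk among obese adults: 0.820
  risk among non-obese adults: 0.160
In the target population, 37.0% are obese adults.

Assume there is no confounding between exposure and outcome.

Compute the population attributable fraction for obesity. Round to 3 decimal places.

Let p₁ = 0.82, p₀ = 0.16.
Overall risk P(Y=1) = π·p₁ + (1−π)·p₀ = 0.37×0.82 + 0.63×0.16 = 0.4042.
Under exogeneity, PAF = [P(Y=1) − p₀] / P(Y=1).
PAF = (0.4042 − 0.16) / 0.4042 ≈ 0.6042

PAF ≈ 0.604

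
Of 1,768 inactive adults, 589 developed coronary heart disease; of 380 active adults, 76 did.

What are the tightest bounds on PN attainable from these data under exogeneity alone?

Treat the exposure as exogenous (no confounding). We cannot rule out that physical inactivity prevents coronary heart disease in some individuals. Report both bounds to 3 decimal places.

p₁ = P(outcome | exposed) = 589/1768 = 0.33314
p₀ = P(outcome | unexposed) = 76/380 = 0.2
Under exogeneity alone the bounds on PN are max{0,(p₁−p₀)/p₁} ≤ PN ≤ min{1,(1−p₀)/p₁}.
  lower = (p₁ − p₀)/p₁ = 0.13314 / 0.33314 ≈ 0.3997
  upper = min{1, (1 − p₀)/p₁} = 0.8 / 0.33314 ≈ 2.4014 → capped at 1

0.400 ≤ PN ≤ 1.000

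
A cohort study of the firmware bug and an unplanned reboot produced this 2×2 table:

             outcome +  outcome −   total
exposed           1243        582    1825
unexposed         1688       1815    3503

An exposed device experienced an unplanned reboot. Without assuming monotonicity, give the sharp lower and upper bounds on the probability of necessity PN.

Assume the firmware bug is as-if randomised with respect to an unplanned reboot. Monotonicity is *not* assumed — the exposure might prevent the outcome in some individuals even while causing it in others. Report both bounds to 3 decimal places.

p₁ = P(outcome | exposed) = 1243/1825 = 0.6811
p₀ = P(outcome | unexposed) = 1688/3503 = 0.48187
Under exogeneity alone the bounds on PN are max{0,(p₁−p₀)/p₁} ≤ PN ≤ min{1,(1−p₀)/p₁}.
  lower = (p₁ − p₀)/p₁ = 0.19922 / 0.6811 ≈ 0.2925
  upper = min{1, (1 − p₀)/p₁} = 0.51813 / 0.6811 ≈ 0.7607

0.293 ≤ PN ≤ 0.761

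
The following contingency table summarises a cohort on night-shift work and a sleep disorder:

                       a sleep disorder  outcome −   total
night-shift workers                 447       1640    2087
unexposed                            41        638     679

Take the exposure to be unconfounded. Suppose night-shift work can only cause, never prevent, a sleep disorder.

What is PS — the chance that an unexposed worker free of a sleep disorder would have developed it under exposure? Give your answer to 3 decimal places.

PS ≈ 0.164

p₁ = P(outcome | exposed) = 447/2087 = 0.21418
p₀ = P(outcome | unexposed) = 41/679 = 0.060383
Under exogeneity and monotonicity, PS = (p₁ − p₀) / (1 − p₀).
PS = (0.21418 − 0.060383) / (1 − 0.060383) = 0.1538 / 0.93962 ≈ 0.1637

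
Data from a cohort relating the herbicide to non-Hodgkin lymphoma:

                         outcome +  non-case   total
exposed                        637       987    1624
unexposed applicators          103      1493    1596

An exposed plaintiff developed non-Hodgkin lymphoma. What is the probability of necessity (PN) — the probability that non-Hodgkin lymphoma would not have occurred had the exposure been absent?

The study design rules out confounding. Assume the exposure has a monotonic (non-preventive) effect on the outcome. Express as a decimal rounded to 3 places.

PN ≈ 0.835

p₁ = P(outcome | exposed) = 637/1624 = 0.39224
p₀ = P(outcome | unexposed) = 103/1596 = 0.064536
Under exogeneity and monotonicity, PN = (p₁ − p₀) / p₁.
PN = (0.39224 − 0.064536) / 0.39224 = 0.32771 / 0.39224 ≈ 0.8355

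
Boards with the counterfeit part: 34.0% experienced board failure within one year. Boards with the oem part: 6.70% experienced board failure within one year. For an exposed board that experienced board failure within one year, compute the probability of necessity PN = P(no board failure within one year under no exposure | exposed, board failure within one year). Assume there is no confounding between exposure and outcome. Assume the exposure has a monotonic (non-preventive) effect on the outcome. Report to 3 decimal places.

p₁ = 0.34, p₀ = 0.067.
Under exogeneity and monotonicity, PN = (p₁ − p₀) / p₁.
PN = (0.34 − 0.067) / 0.34 = 0.273 / 0.34 ≈ 0.8029

PN ≈ 0.803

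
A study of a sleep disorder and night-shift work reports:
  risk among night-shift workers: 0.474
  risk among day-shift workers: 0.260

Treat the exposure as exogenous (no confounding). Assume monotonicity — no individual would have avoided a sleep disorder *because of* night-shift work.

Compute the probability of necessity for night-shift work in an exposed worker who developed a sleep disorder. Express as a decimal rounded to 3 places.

Let p₁ = 0.474, p₀ = 0.26.
Under exogeneity and monotonicity, PN = (p₁ − p₀) / p₁.
PN = (0.474 − 0.26) / 0.474 = 0.214 / 0.474 ≈ 0.4515

PN ≈ 0.451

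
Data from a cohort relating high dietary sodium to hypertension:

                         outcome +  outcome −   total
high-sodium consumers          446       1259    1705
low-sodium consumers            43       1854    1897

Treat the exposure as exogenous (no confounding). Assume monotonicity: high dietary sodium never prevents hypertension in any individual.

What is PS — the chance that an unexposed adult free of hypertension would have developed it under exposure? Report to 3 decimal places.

p₁ = P(outcome | exposed) = 446/1705 = 0.26158
p₀ = P(outcome | unexposed) = 43/1897 = 0.022667
Under exogeneity and monotonicity, PS = (p₁ − p₀)/(1 − p₀).
PS = (0.26158 − 0.022667) / 0.97733 ≈ 0.2445

PS ≈ 0.244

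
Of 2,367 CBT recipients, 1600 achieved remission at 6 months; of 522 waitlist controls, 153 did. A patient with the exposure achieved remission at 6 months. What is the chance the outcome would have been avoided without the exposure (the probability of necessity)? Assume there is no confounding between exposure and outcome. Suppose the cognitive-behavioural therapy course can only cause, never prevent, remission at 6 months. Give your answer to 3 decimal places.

p₁ = P(outcome | exposed) = 1600/2367 = 0.67596
p₀ = P(outcome | unexposed) = 153/522 = 0.2931
Under exogeneity and monotonicity, PN = (p₁ − p₀) / p₁.
PN = (0.67596 − 0.2931) / 0.67596 = 0.38286 / 0.67596 ≈ 0.5664

PN ≈ 0.566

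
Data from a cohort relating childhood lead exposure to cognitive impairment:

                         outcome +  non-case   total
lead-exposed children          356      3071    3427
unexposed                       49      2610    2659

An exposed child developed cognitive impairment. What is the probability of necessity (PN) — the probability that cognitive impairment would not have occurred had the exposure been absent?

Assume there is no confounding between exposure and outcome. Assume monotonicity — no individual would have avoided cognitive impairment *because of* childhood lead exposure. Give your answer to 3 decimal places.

PN ≈ 0.823

p₁ = P(outcome | exposed) = 356/3427 = 0.10388
p₀ = P(outcome | unexposed) = 49/2659 = 0.018428
Under exogeneity and monotonicity, PN = (p₁ − p₀) / p₁.
PN = (0.10388 − 0.018428) / 0.10388 = 0.085453 / 0.10388 ≈ 0.8226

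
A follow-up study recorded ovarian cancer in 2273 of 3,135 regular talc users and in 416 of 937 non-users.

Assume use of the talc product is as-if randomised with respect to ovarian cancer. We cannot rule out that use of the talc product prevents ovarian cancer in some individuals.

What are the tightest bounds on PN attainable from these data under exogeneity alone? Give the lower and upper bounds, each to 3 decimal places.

0.388 ≤ PN ≤ 0.767

p₁ = P(outcome | exposed) = 2273/3135 = 0.72504
p₀ = P(outcome | unexposed) = 416/937 = 0.44397
Under exogeneity alone the bounds on PN are max{0,(p₁−p₀)/p₁} ≤ PN ≤ min{1,(1−p₀)/p₁}.
  lower = (p₁ − p₀)/p₁ = 0.28107 / 0.72504 ≈ 0.3877
  upper = min{1, (1 − p₀)/p₁} = 0.55603 / 0.72504 ≈ 0.7669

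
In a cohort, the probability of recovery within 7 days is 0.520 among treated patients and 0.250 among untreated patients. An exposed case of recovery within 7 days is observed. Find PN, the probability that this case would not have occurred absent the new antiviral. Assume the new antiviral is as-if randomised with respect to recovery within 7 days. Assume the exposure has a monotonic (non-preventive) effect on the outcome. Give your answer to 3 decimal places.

PN ≈ 0.519

Let p₁ = 0.52, p₀ = 0.25.
Under exogeneity and monotonicity, PN = (p₁ − p₀) / p₁.
PN = (0.52 − 0.25) / 0.52 = 0.27 / 0.52 ≈ 0.5192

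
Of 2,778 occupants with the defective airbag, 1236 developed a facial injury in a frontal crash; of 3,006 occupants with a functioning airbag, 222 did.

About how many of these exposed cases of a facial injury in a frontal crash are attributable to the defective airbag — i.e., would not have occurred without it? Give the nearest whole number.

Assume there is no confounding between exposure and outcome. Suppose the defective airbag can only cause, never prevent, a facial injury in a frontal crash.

p₁ = P(outcome | exposed) = 1236/2778 = 0.44492
p₀ = P(outcome | unexposed) = 222/3006 = 0.073852
PN = (p₁ − p₀)/p₁ = (0.44492 − 0.073852) / 0.44492 ≈ 0.83401.
Attributable cases ≈ PN × (exposed cases) = 0.83401 × 1236 ≈ 1030.84.

about 1031 cases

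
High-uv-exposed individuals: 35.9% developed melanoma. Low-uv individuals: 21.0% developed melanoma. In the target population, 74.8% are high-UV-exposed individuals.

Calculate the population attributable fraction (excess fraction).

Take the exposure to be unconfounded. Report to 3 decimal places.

p₁ = 0.359, p₀ = 0.21.
Overall risk P(Y=1) = π·p₁ + (1−π)·p₀ = 0.748×0.359 + 0.252×0.21 = 0.32145.
Under exogeneity, PAF = [P(Y=1) − p₀] / P(Y=1).
PAF = (0.32145 − 0.21) / 0.32145 ≈ 0.3467

PAF ≈ 0.347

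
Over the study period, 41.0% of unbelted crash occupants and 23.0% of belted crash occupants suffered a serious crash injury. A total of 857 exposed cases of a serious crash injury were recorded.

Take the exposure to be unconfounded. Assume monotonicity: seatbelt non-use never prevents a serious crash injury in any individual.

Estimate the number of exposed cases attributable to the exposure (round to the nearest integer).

p₁ = 0.41, p₀ = 0.23.
PN = (p₁ − p₀)/p₁ = (0.41 − 0.23) / 0.41 ≈ 0.43902.
Attributable cases ≈ PN × (exposed cases) = 0.43902 × 857 ≈ 376.24.

about 376 cases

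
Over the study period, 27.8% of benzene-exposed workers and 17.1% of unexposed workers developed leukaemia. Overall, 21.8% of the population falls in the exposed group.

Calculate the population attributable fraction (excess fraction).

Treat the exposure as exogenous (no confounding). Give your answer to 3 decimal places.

p₁ = 0.278, p₀ = 0.171.
Overall risk P(Y=1) = π·p₁ + (1−π)·p₀ = 0.218×0.278 + 0.782×0.171 = 0.19433.
Under exogeneity, PAF = [P(Y=1) − p₀] / P(Y=1).
PAF = (0.19433 − 0.171) / 0.19433 ≈ 0.1200

PAF ≈ 0.120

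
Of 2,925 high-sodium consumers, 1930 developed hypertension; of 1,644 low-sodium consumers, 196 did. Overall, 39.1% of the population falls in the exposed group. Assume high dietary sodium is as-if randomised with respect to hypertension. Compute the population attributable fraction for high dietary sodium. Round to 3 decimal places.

p₁ = P(outcome | exposed) = 1930/2925 = 0.65983
p₀ = P(outcome | unexposed) = 196/1644 = 0.11922
Overall risk P(Y=1) = π·p₁ + (1−π)·p₀ = 0.391×0.65983 + 0.609×0.11922 = 0.3306.
Under exogeneity, PAF = [P(Y=1) − p₀] / P(Y=1).
PAF = (0.3306 − 0.11922) / 0.3306 ≈ 0.6394

PAF ≈ 0.639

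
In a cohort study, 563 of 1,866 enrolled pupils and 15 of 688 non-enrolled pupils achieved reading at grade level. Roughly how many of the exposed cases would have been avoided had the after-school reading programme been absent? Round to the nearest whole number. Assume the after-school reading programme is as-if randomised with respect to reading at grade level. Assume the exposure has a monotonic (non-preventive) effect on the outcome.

about 522 cases

p₁ = P(outcome | exposed) = 563/1866 = 0.30171
p₀ = P(outcome | unexposed) = 15/688 = 0.021802
PN = (p₁ − p₀)/p₁ = (0.30171 − 0.021802) / 0.30171 ≈ 0.92774.
Attributable cases ≈ PN × (exposed cases) = 0.92774 × 563 ≈ 522.32.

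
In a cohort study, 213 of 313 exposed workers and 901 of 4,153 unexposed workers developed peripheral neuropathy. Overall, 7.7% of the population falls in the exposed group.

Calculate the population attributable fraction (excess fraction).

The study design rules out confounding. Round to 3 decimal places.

PAF ≈ 0.141

p₁ = P(outcome | exposed) = 213/313 = 0.68051
p₀ = P(outcome | unexposed) = 901/4153 = 0.21695
Overall risk P(Y=1) = π·p₁ + (1−π)·p₀ = 0.077×0.68051 + 0.923×0.21695 = 0.25265.
Under exogeneity, PAF = [P(Y=1) − p₀] / P(Y=1).
PAF = (0.25265 − 0.21695) / 0.25265 ≈ 0.1413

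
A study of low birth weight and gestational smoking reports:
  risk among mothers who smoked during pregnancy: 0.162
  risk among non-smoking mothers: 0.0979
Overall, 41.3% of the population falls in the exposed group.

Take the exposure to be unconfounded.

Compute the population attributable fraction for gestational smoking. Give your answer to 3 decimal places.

PAF ≈ 0.213

Let p₁ = 0.162, p₀ = 0.0979.
Overall risk P(Y=1) = π·p₁ + (1−π)·p₀ = 0.413×0.162 + 0.587×0.0979 = 0.12437.
Under exogeneity, PAF = [P(Y=1) − p₀] / P(Y=1).
PAF = (0.12437 − 0.0979) / 0.12437 ≈ 0.2129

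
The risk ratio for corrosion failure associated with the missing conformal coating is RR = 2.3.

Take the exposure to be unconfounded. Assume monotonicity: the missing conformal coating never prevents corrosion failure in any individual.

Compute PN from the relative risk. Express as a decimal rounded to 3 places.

PN ≈ 0.565

Under exogeneity and monotonicity, PN = (RR − 1) / RR = 1 − 1/RR.
PN = (2.3 − 1) / 2.3 = 1.3 / 2.3 ≈ 0.5652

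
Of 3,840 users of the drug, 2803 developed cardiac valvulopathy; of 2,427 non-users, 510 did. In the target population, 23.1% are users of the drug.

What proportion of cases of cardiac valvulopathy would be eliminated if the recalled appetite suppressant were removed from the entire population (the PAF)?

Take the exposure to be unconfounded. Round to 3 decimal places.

PAF ≈ 0.364

p₁ = P(outcome | exposed) = 2803/3840 = 0.72995
p₀ = P(outcome | unexposed) = 510/2427 = 0.21014
Overall risk P(Y=1) = π·p₁ + (1−π)·p₀ = 0.231×0.72995 + 0.769×0.21014 = 0.33021.
Under exogeneity, PAF = [P(Y=1) − p₀] / P(Y=1).
PAF = (0.33021 − 0.21014) / 0.33021 ≈ 0.3636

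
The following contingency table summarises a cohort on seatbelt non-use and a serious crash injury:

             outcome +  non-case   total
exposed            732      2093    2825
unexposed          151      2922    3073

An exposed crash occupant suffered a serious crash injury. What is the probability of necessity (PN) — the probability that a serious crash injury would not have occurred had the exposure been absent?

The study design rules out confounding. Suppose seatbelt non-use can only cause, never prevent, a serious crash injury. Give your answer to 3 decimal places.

p₁ = P(outcome | exposed) = 732/2825 = 0.25912
p₀ = P(outcome | unexposed) = 151/3073 = 0.049138
Under exogeneity and monotonicity, PN = (p₁ − p₀) / p₁.
PN = (0.25912 − 0.049138) / 0.25912 = 0.20998 / 0.25912 ≈ 0.8104

PN ≈ 0.810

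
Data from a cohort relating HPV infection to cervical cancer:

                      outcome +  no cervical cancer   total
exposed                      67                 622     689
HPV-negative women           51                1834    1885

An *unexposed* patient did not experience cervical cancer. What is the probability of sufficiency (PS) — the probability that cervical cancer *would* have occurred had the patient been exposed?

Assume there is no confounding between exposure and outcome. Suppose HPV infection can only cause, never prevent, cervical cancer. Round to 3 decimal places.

p₁ = P(outcome | exposed) = 67/689 = 0.097242
p₀ = P(outcome | unexposed) = 51/1885 = 0.027056
Under exogeneity and monotonicity, PS = (p₁ − p₀)/(1 − p₀).
PS = (0.097242 − 0.027056) / 0.97294 ≈ 0.0721

PS ≈ 0.072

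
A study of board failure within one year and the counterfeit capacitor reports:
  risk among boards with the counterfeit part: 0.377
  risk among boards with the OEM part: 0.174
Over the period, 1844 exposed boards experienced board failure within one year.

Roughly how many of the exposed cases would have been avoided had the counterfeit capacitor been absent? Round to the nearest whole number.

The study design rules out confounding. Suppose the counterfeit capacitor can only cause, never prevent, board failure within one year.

Let p₁ = 0.377, p₀ = 0.174.
PN = (p₁ − p₀)/p₁ = (0.377 − 0.174) / 0.377 ≈ 0.53846.
Attributable cases ≈ PN × (exposed cases) = 0.53846 × 1844 ≈ 992.92.

about 993 cases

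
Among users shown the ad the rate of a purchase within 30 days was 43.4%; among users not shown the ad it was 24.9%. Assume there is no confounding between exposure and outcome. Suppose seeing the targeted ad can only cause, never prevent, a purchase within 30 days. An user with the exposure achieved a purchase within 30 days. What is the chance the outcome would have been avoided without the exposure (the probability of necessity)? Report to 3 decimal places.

PN ≈ 0.426

p₁ = 0.434, p₀ = 0.249.
Under exogeneity and monotonicity, PN = (p₁ − p₀) / p₁.
PN = (0.434 − 0.249) / 0.434 = 0.185 / 0.434 ≈ 0.4263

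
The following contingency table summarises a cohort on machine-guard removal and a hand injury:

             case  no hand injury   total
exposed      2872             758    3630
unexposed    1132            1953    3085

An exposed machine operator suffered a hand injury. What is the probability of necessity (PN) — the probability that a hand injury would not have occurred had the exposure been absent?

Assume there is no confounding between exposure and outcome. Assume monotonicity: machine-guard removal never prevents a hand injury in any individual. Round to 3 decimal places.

p₁ = P(outcome | exposed) = 2872/3630 = 0.79118
p₀ = P(outcome | unexposed) = 1132/3085 = 0.36694
Under exogeneity and monotonicity, PN = (p₁ − p₀)/p₁.
PN = (0.79118 − 0.36694) / 0.79118 ≈ 0.5362

PN ≈ 0.536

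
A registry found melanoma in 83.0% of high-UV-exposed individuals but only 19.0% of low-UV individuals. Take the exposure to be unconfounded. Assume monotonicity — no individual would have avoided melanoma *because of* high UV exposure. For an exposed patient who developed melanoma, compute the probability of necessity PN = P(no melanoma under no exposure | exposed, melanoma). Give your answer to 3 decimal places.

PN ≈ 0.771

p₁ = 0.83, p₀ = 0.19.
Under exogeneity and monotonicity, PN = (p₁ − p₀) / p₁.
PN = (0.83 − 0.19) / 0.83 = 0.64 / 0.83 ≈ 0.7711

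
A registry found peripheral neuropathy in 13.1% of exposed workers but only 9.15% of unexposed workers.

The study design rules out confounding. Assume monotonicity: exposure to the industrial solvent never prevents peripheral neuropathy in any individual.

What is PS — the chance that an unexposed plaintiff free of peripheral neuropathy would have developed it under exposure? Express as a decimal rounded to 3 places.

p₁ = 0.131, p₀ = 0.0915.
Under exogeneity and monotonicity, PS = (p₁ − p₀) / (1 − p₀).
PS = (0.131 − 0.0915) / (1 − 0.0915) = 0.0395 / 0.9085 ≈ 0.0435

PS ≈ 0.043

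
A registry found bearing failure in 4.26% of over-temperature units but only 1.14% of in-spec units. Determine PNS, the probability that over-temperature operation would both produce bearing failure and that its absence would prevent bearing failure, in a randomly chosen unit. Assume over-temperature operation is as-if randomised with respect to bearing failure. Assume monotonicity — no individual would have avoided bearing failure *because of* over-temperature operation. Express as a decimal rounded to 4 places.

p₁ = 0.0426, p₀ = 0.0114.
Under exogeneity and monotonicity, PNS = p₁ − p₀.
PNS = 0.0426 − 0.0114 = 0.0312

PNS ≈ 0.0312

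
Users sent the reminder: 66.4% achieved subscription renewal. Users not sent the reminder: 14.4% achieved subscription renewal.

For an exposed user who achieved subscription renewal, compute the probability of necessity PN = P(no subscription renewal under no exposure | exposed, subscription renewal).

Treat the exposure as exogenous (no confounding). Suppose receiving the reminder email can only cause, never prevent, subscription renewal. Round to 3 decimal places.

PN ≈ 0.783

p₁ = 0.664, p₀ = 0.144.
Under exogeneity and monotonicity, PN = (p₁ − p₀) / p₁.
PN = (0.664 − 0.144) / 0.664 = 0.52 / 0.664 ≈ 0.7831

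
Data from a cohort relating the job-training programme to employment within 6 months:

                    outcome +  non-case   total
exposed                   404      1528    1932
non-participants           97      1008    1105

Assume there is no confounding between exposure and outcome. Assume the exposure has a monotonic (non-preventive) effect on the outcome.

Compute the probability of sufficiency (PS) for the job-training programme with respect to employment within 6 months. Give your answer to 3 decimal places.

PS ≈ 0.133

p₁ = P(outcome | exposed) = 404/1932 = 0.20911
p₀ = P(outcome | unexposed) = 97/1105 = 0.087783
Under exogeneity and monotonicity, PS = (p₁ − p₀)/(1 − p₀).
PS = (0.20911 − 0.087783) / 0.91222 ≈ 0.1330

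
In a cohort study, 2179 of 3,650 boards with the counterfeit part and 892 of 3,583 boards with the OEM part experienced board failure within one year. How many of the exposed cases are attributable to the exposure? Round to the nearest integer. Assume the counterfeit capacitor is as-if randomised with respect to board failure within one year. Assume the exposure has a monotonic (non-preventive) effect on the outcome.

p₁ = P(outcome | exposed) = 2179/3650 = 0.59699
p₀ = P(outcome | unexposed) = 892/3583 = 0.24895
PN = (p₁ − p₀)/p₁ = (0.59699 − 0.24895) / 0.59699 ≈ 0.58298.
Attributable cases ≈ PN × (exposed cases) = 0.58298 × 2179 ≈ 1270.32.

about 1270 cases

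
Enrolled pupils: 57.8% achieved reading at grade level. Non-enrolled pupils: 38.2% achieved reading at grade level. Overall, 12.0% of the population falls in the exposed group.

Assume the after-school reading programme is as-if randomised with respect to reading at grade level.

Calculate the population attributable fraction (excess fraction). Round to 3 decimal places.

p₁ = 0.578, p₀ = 0.382.
Overall risk P(Y=1) = π·p₁ + (1−π)·p₀ = 0.12×0.578 + 0.88×0.382 = 0.40552.
Under exogeneity, PAF = [P(Y=1) − p₀] / P(Y=1).
PAF = (0.40552 − 0.382) / 0.40552 ≈ 0.0580

PAF ≈ 0.058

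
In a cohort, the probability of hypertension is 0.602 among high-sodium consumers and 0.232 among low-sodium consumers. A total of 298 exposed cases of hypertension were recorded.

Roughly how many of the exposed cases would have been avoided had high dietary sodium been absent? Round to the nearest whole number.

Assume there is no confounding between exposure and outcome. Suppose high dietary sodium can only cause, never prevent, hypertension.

about 183 cases

Let p₁ = 0.602, p₀ = 0.232.
PN = (p₁ − p₀)/p₁ = (0.602 − 0.232) / 0.602 ≈ 0.61462.
Attributable cases ≈ PN × (exposed cases) = 0.61462 × 298 ≈ 183.16.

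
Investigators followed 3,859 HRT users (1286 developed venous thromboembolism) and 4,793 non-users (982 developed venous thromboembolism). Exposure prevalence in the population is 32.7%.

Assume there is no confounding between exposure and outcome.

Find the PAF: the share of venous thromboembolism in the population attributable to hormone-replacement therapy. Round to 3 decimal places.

PAF ≈ 0.170

p₁ = P(outcome | exposed) = 1286/3859 = 0.33325
p₀ = P(outcome | unexposed) = 982/4793 = 0.20488
Overall risk P(Y=1) = π·p₁ + (1−π)·p₀ = 0.327×0.33325 + 0.673×0.20488 = 0.24686.
Under exogeneity, PAF = [P(Y=1) − p₀] / P(Y=1).
PAF = (0.24686 − 0.20488) / 0.24686 ≈ 0.1700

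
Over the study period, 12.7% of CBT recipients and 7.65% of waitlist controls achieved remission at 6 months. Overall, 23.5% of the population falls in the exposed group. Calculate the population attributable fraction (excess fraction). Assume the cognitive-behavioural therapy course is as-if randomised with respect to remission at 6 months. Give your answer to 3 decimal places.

PAF ≈ 0.134

p₁ = 0.127, p₀ = 0.0765.
Overall risk P(Y=1) = π·p₁ + (1−π)·p₀ = 0.235×0.127 + 0.765×0.0765 = 0.088368.
Under exogeneity, PAF = [P(Y=1) − p₀] / P(Y=1).
PAF = (0.088368 − 0.0765) / 0.088368 ≈ 0.1343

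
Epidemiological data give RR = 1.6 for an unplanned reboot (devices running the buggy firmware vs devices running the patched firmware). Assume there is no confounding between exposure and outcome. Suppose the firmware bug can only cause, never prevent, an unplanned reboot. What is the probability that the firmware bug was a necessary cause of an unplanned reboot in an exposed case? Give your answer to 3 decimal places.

PN ≈ 0.375

Under exogeneity and monotonicity, PN = (RR − 1) / RR = 1 − 1/RR.
PN = (1.6 − 1) / 1.6 = 0.6 / 1.6 ≈ 0.3750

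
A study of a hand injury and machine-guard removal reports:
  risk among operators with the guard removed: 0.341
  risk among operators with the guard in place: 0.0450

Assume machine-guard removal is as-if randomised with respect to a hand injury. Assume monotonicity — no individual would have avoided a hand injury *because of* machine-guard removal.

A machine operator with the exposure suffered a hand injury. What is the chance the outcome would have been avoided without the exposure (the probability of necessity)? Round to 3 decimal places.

PN ≈ 0.868

Let p₁ = 0.341, p₀ = 0.045.
Under exogeneity and monotonicity, PN = (p₁ − p₀) / p₁.
PN = (0.341 − 0.045) / 0.341 = 0.296 / 0.341 ≈ 0.8680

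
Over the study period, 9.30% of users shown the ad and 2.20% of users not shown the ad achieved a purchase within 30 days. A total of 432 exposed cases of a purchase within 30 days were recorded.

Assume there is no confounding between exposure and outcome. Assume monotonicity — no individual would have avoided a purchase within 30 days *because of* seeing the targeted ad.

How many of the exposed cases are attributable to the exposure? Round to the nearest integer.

about 330 cases

p₁ = 0.093, p₀ = 0.022.
PN = (p₁ − p₀)/p₁ = (0.093 − 0.022) / 0.093 ≈ 0.76344.
Attributable cases ≈ PN × (exposed cases) = 0.76344 × 432 ≈ 329.81.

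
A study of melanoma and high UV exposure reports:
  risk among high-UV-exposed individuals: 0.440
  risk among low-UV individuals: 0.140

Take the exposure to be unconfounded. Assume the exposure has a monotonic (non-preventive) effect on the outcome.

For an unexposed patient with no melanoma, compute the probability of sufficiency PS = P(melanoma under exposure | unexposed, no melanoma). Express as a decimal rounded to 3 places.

PS ≈ 0.349

Let p₁ = 0.44, p₀ = 0.14.
Under exogeneity and monotonicity, PS = (p₁ − p₀) / (1 − p₀).
PS = (0.44 − 0.14) / (1 − 0.14) = 0.3 / 0.86 ≈ 0.3488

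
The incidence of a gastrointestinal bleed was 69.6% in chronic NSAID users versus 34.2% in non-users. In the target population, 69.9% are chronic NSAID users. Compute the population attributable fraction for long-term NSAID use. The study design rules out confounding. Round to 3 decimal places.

PAF ≈ 0.420

p₁ = 0.696, p₀ = 0.342.
Overall risk P(Y=1) = π·p₁ + (1−π)·p₀ = 0.699×0.696 + 0.301×0.342 = 0.58945.
Under exogeneity, PAF = [P(Y=1) − p₀] / P(Y=1).
PAF = (0.58945 − 0.342) / 0.58945 ≈ 0.4198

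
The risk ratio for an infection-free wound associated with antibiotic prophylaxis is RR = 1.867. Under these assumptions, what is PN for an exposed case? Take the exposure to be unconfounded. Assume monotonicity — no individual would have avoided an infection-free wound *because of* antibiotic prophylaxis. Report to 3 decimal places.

Under exogeneity and monotonicity, PN = (RR − 1) / RR = 1 − 1/RR.
PN = (1.867 − 1) / 1.867 = 0.867 / 1.867 ≈ 0.4644

PN ≈ 0.464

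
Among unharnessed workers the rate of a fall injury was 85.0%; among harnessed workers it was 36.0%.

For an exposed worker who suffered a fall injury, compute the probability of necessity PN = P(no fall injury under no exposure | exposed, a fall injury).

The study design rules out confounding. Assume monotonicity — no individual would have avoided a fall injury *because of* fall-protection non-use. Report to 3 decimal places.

PN ≈ 0.576

p₁ = 0.85, p₀ = 0.36.
Under exogeneity and monotonicity, PN = (p₁ − p₀) / p₁.
PN = (0.85 − 0.36) / 0.85 = 0.49 / 0.85 ≈ 0.5765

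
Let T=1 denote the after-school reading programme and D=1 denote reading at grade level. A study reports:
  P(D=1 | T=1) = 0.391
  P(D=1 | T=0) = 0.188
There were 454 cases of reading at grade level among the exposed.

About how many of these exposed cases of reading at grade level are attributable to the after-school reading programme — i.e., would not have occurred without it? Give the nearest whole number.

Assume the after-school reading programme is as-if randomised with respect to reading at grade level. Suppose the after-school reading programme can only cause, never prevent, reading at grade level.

Let p₁ = 0.391, p₀ = 0.188.
PN = (p₁ − p₀)/p₁ = (0.391 − 0.188) / 0.391 ≈ 0.51918.
Attributable cases ≈ PN × (exposed cases) = 0.51918 × 454 ≈ 235.71.

about 236 cases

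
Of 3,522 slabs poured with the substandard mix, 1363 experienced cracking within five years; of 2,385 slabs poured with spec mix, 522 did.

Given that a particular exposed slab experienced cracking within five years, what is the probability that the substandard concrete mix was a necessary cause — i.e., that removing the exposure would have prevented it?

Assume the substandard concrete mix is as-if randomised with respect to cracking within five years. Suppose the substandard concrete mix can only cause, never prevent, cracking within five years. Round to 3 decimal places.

p₁ = P(outcome | exposed) = 1363/3522 = 0.387
p₀ = P(outcome | unexposed) = 522/2385 = 0.21887
Under exogeneity and monotonicity, PN = (p₁ − p₀) / p₁.
PN = (0.387 − 0.21887) / 0.387 = 0.16813 / 0.387 ≈ 0.4344

PN ≈ 0.434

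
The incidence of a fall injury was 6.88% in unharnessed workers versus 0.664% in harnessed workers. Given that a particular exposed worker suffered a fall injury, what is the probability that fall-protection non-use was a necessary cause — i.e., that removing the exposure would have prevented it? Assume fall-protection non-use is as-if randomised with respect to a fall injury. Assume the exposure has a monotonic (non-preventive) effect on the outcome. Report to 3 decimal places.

PN ≈ 0.903

p₁ = 0.0688, p₀ = 0.00664.
Under exogeneity and monotonicity, PN = (p₁ − p₀) / p₁.
PN = (0.0688 − 0.00664) / 0.0688 = 0.06216 / 0.0688 ≈ 0.9035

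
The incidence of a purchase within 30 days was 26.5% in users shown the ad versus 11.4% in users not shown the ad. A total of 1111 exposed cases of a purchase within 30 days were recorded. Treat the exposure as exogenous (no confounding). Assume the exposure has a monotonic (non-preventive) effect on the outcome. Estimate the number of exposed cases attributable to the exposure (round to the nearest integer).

about 633 cases

p₁ = 0.265, p₀ = 0.114.
PN = (p₁ − p₀)/p₁ = (0.265 − 0.114) / 0.265 ≈ 0.56981.
Attributable cases ≈ PN × (exposed cases) = 0.56981 × 1111 ≈ 633.06.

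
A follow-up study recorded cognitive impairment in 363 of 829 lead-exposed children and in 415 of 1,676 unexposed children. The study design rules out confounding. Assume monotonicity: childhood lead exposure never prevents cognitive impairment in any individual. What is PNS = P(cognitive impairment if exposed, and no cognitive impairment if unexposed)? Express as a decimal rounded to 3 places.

p₁ = P(outcome | exposed) = 363/829 = 0.43788
p₀ = P(outcome | unexposed) = 415/1676 = 0.24761
Under exogeneity and monotonicity, PNS = p₁ − p₀.
PNS = 0.43788 − 0.24761 = 0.19026

PNS ≈ 0.190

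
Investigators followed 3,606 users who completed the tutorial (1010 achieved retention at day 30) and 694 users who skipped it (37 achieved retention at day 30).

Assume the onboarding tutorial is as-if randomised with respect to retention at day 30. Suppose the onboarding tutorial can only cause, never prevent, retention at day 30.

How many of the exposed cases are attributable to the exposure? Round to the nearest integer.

p₁ = P(outcome | exposed) = 1010/3606 = 0.28009
p₀ = P(outcome | unexposed) = 37/694 = 0.053314
PN = (p₁ − p₀)/p₁ = (0.28009 − 0.053314) / 0.28009 ≈ 0.80965.
Attributable cases ≈ PN × (exposed cases) = 0.80965 × 1010 ≈ 817.75.

about 818 cases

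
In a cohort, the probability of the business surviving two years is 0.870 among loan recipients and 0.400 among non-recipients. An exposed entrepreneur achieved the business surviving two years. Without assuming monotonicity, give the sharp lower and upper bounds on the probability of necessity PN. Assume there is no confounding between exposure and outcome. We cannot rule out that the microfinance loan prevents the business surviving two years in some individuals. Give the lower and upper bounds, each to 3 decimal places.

Let p₁ = 0.87, p₀ = 0.4.
Under exogeneity alone the bounds on PN are max{0,(p₁−p₀)/p₁} ≤ PN ≤ min{1,(1−p₀)/p₁}.
  lower = (p₁ − p₀)/p₁ = 0.47 / 0.87 ≈ 0.5402
  upper = min{1, (1 − p₀)/p₁} = 0.6 / 0.87 ≈ 0.6897

0.540 ≤ PN ≤ 0.690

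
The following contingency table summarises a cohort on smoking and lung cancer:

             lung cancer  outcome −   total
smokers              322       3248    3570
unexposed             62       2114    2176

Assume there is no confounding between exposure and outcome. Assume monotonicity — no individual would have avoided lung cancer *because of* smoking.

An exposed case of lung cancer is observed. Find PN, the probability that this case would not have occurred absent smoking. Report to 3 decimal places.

p₁ = P(outcome | exposed) = 322/3570 = 0.090196
p₀ = P(outcome | unexposed) = 62/2176 = 0.028493
Under exogeneity and monotonicity, PN = (p₁ − p₀)/p₁.
PN = (0.090196 − 0.028493) / 0.090196 ≈ 0.6841

PN ≈ 0.684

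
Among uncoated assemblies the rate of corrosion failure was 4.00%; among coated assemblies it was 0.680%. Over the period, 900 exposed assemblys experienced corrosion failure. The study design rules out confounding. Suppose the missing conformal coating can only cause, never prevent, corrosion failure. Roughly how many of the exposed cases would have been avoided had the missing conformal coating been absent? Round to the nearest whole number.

about 747 cases

p₁ = 0.04, p₀ = 0.0068.
PN = (p₁ − p₀)/p₁ = (0.04 − 0.0068) / 0.04 ≈ 0.83000.
Attributable cases ≈ PN × (exposed cases) = 0.83000 × 900 ≈ 747.00.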